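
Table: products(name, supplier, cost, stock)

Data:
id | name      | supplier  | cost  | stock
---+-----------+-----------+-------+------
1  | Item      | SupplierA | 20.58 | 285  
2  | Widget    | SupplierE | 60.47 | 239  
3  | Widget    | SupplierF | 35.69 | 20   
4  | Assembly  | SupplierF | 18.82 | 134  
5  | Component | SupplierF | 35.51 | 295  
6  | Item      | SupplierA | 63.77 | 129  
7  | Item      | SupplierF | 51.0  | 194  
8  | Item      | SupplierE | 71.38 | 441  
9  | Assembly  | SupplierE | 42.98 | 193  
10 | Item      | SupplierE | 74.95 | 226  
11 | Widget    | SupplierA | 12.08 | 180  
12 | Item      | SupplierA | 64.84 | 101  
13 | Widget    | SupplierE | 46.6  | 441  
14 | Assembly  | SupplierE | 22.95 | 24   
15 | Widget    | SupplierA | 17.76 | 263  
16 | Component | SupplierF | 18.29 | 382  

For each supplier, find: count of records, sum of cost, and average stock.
SELECT supplier,
       COUNT(*) as cnt,
       SUM(cost) as total_cost,
       AVG(stock) as avg_stock
FROM products
GROUP BY supplier

Result:
  SupplierA: 5 records, 179.03 total cost, 191.60 avg stock
  SupplierE: 6 records, 319.33 total cost, 260.67 avg stock
  SupplierF: 5 records, 159.31 total cost, 205.00 avg stock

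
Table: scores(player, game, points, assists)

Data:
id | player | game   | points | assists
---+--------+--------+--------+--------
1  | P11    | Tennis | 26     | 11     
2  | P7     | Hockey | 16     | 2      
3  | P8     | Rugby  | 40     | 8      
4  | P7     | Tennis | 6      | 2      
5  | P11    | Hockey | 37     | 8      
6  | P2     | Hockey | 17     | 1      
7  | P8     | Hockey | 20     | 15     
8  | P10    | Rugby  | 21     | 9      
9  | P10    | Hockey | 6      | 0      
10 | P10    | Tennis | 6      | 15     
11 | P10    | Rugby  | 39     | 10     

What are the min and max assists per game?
SELECT game, MIN(assists), MAX(assists)
FROM scores
GROUP BY game

Result:
  Hockey: min=0, max=15
  Rugby: min=8, max=10
  Tennis: min=2, max=15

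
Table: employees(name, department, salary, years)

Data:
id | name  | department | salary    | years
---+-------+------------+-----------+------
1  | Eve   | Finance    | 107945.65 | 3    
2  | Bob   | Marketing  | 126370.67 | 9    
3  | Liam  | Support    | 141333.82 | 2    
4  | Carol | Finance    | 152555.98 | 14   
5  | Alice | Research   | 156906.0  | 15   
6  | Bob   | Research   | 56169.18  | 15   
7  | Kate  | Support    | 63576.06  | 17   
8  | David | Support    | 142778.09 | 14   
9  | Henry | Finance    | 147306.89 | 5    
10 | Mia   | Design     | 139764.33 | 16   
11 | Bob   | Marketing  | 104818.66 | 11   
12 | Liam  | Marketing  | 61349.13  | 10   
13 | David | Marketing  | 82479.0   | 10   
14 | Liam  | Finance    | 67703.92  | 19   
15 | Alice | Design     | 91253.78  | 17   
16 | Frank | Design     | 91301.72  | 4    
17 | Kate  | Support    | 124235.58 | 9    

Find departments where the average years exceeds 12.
SELECT department, AVG(years)
FROM employees
GROUP BY department
HAVING AVG(years) > 12

Result:
  Design: avg=12.33
  Research: avg=15.00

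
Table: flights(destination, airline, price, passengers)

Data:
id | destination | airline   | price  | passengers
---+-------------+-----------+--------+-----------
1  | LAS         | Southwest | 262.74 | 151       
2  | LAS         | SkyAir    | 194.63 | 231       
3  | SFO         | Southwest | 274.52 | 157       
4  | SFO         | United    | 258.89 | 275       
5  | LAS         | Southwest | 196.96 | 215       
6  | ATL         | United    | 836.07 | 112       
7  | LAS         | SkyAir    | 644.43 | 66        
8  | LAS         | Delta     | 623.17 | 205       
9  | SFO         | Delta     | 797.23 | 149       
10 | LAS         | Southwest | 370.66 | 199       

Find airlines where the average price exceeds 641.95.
SELECT airline, AVG(price)
FROM flights
GROUP BY airline
HAVING AVG(price) > 641.95

Result:
  Delta: avg=710.20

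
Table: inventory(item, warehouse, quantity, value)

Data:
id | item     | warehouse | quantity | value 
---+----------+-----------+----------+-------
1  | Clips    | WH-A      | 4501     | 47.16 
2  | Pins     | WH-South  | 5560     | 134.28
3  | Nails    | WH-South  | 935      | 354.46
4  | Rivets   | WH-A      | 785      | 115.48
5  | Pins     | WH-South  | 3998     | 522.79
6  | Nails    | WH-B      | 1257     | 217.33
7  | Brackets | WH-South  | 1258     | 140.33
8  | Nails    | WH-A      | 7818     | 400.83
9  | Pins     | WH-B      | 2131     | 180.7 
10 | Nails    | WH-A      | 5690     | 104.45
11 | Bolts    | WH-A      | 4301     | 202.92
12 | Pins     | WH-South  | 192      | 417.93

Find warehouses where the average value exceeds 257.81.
SELECT warehouse, AVG(value)
FROM inventory
GROUP BY warehouse
HAVING AVG(value) > 257.81

Result:
  WH-South: avg=313.96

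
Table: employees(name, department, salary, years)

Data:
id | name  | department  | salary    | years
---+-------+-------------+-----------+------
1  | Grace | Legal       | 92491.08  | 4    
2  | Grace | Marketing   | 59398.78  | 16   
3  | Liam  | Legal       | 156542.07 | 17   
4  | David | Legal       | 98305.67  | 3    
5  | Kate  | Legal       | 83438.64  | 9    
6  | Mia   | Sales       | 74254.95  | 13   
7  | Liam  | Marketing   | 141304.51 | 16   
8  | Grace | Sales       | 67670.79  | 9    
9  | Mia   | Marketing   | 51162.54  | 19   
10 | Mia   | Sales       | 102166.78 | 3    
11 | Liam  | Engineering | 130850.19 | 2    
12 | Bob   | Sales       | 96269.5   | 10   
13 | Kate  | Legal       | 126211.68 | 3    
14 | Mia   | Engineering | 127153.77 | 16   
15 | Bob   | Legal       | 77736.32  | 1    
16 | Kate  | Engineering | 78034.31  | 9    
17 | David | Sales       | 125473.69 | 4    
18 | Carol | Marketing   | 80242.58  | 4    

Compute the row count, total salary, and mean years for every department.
SELECT department,
       COUNT(*) as cnt,
       SUM(salary) as total_salary,
       AVG(years) as avg_years
FROM employees
GROUP BY department

Result:
  Engineering: 3 records, 336038.27 total salary, 9.00 avg years
  Legal: 6 records, 634725.46 total salary, 6.17 avg years
  Marketing: 4 records, 332108.41 total salary, 13.75 avg years
  Sales: 5 records, 465835.71 total salary, 7.80 avg years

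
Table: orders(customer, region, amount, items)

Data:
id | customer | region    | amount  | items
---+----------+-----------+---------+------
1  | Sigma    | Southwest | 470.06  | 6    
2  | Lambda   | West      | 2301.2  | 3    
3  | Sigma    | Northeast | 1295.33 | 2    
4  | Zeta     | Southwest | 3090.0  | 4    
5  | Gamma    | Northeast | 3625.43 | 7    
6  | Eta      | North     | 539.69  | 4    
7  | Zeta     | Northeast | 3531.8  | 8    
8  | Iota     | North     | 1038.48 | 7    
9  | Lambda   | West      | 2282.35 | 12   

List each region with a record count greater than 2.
SELECT region, COUNT(*) as cnt
FROM orders
GROUP BY region
HAVING COUNT(*) > 2

Result:
  Northeast: 3

Note: HAVING filters groups after aggregation, WHERE filters rows before.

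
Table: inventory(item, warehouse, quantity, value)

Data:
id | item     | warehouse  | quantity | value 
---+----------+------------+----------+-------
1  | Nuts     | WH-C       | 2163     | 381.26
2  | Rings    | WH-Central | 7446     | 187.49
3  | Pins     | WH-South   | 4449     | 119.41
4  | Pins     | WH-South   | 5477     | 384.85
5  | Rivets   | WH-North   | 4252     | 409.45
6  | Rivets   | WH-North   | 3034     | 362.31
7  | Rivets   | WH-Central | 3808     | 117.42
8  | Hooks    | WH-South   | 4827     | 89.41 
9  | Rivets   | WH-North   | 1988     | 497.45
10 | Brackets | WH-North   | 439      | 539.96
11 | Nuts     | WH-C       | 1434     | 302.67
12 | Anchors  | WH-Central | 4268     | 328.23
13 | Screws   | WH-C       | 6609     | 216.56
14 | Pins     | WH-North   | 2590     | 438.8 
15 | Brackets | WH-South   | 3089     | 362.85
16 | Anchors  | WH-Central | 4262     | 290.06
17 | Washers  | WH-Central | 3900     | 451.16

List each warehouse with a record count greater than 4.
SELECT warehouse, COUNT(*) as cnt
FROM inventory
GROUP BY warehouse
HAVING COUNT(*) > 4

Result:
  WH-Central: 5
  WH-North: 5

Note: HAVING filters groups after aggregation, WHERE filters rows before.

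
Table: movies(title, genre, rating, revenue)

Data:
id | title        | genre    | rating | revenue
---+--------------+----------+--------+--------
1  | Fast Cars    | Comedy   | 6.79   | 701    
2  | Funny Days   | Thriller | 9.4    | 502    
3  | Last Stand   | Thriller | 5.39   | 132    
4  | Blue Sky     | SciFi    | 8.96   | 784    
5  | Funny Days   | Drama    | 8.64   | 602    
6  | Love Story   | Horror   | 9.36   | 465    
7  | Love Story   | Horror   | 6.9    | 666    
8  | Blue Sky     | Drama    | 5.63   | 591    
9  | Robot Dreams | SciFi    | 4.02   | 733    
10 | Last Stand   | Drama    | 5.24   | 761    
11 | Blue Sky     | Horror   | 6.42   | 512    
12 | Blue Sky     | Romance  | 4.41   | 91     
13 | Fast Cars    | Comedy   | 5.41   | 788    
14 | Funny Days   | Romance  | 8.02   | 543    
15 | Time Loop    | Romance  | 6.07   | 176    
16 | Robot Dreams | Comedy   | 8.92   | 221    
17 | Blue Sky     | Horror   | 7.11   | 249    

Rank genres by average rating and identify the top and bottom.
SELECT genre, AVG(rating)
FROM movies
GROUP BY genre
ORDER BY AVG(rating)

All groups:
  Romance: 6.17
  SciFi: 6.49
  Drama: 6.50
  Comedy: 7.04
  Thriller: 7.40
  Horror: 7.45

Highest: Horror (7.45)
Lowest: Romance (6.17)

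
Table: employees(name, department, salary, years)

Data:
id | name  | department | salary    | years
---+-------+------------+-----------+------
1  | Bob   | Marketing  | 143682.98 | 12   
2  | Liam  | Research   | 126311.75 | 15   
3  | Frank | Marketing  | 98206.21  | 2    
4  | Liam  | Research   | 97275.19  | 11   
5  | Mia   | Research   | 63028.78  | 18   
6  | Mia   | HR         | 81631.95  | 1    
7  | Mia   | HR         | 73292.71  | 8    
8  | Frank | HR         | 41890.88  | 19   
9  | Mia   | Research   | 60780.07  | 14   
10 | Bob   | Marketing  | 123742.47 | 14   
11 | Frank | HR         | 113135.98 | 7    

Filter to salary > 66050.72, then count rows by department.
SELECT department, COUNT(*)
FROM employees
WHERE salary > 66050.72
GROUP BY department

Note: WHERE filters rows before grouping.

Result:
  HR: 3
  Marketing: 3
  Research: 2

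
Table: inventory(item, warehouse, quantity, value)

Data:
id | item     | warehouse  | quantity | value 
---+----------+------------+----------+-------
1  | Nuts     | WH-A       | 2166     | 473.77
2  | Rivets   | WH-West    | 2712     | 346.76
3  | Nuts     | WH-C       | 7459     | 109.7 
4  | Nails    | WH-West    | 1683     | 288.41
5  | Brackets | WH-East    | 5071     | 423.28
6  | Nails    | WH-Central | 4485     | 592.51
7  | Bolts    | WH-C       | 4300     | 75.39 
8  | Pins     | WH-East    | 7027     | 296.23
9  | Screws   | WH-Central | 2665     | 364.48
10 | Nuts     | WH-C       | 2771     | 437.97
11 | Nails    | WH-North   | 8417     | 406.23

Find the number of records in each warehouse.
SELECT warehouse, COUNT(*) as count
FROM inventory
GROUP BY warehouse

Result:
  WH-A: 1
  WH-C: 3
  WH-Central: 2
  WH-East: 2
  WH-North: 1
  WH-West: 2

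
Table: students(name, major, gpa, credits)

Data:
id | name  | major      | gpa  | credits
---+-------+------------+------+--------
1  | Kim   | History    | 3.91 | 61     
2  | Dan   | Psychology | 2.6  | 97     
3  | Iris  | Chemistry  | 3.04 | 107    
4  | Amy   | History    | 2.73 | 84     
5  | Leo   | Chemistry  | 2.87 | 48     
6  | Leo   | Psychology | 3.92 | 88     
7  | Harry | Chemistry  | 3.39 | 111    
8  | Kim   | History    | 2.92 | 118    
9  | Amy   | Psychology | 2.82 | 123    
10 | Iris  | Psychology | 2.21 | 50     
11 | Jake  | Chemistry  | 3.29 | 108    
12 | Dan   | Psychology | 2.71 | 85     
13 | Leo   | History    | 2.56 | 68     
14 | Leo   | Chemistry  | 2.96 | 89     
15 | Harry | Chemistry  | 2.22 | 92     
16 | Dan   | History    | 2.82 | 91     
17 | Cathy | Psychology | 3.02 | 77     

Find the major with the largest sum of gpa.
SELECT major, SUM(gpa) as val
FROM students
GROUP BY major
ORDER BY val DESC
LIMIT 1

Result: Chemistry with sum(gpa) = 17.77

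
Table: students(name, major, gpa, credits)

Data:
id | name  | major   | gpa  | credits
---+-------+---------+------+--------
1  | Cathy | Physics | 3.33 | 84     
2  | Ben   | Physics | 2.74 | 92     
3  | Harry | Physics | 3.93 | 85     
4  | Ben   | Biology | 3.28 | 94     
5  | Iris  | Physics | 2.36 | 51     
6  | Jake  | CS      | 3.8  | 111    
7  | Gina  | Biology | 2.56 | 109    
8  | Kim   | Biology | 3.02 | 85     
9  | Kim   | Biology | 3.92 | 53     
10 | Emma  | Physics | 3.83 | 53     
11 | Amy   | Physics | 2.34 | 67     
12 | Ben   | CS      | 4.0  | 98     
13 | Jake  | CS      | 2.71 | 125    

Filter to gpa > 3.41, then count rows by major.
SELECT major, COUNT(*)
FROM students
WHERE gpa > 3.41
GROUP BY major

Note: WHERE filters rows before grouping.

Result:
  Biology: 1
  CS: 2
  Physics: 2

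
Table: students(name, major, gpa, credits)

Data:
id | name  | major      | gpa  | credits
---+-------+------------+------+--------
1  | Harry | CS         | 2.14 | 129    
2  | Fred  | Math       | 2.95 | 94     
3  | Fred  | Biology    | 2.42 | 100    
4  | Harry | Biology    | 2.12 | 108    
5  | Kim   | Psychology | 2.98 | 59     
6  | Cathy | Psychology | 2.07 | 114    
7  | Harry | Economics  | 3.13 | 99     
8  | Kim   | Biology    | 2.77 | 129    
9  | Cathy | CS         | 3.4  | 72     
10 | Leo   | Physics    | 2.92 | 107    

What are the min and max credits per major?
SELECT major, MIN(credits), MAX(credits)
FROM students
GROUP BY major

Result:
  Biology: min=100, max=129
  CS: min=72, max=129
  Economics: min=99, max=99
  Math: min=94, max=94
  Physics: min=107, max=107
  Psychology: min=59, max=114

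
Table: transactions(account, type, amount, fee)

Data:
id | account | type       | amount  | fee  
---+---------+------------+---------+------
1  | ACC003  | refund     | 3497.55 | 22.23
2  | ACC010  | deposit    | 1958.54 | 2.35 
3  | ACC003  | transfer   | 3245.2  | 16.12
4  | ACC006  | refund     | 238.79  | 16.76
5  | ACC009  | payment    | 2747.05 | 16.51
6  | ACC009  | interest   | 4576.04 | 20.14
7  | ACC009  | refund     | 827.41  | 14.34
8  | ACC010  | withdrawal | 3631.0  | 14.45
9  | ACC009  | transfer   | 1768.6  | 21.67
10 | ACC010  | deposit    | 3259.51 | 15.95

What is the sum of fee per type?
SELECT type, SUM(fee) as result
FROM transactions
GROUP BY type

Result:
  deposit: 18.30
  interest: 20.14
  payment: 16.51
  refund: 53.33
  transfer: 37.79
  withdrawal: 14.45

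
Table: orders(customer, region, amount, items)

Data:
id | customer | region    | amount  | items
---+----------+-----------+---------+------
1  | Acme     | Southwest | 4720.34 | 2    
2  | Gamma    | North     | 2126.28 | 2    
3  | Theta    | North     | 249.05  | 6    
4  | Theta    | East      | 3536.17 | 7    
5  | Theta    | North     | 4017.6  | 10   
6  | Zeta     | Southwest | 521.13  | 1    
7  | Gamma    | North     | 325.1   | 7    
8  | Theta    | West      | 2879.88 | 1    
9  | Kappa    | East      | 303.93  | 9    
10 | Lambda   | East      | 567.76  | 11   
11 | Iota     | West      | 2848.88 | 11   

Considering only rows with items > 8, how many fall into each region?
SELECT region, COUNT(*)
FROM orders
WHERE items > 8
GROUP BY region

Note: WHERE filters rows before grouping.

Result:
  East: 2
  North: 1
  West: 1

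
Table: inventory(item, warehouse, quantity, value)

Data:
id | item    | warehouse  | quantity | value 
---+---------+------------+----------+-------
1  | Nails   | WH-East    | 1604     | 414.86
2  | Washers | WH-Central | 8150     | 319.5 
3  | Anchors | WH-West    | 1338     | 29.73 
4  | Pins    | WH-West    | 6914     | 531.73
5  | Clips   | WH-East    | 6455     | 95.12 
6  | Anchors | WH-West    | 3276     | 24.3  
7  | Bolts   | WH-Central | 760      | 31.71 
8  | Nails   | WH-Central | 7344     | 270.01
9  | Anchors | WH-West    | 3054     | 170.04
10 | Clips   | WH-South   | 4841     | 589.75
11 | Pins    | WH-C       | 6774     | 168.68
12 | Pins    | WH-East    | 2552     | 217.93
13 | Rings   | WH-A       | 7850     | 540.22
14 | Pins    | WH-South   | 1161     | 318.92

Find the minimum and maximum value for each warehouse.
SELECT warehouse, MIN(value), MAX(value)
FROM inventory
GROUP BY warehouse

Result:
  WH-A: min=540.22, max=540.22
  WH-C: min=168.68, max=168.68
  WH-Central: min=31.71, max=319.50
  WH-East: min=95.12, max=414.86
  WH-South: min=318.92, max=589.75
  WH-West: min=24.30, max=531.73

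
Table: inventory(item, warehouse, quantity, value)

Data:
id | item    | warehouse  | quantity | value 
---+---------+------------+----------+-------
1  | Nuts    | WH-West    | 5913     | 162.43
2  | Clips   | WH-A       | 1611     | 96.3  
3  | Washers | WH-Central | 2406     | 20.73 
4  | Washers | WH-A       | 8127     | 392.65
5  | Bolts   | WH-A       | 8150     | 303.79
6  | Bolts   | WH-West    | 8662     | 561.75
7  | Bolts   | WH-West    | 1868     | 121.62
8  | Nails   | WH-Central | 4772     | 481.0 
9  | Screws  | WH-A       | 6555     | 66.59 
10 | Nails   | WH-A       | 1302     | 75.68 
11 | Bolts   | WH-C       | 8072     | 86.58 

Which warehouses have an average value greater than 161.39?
SELECT warehouse, AVG(value)
FROM inventory
GROUP BY warehouse
HAVING AVG(value) > 161.39

Result:
  WH-A: avg=187.00
  WH-Central: avg=250.87
  WH-West: avg=281.93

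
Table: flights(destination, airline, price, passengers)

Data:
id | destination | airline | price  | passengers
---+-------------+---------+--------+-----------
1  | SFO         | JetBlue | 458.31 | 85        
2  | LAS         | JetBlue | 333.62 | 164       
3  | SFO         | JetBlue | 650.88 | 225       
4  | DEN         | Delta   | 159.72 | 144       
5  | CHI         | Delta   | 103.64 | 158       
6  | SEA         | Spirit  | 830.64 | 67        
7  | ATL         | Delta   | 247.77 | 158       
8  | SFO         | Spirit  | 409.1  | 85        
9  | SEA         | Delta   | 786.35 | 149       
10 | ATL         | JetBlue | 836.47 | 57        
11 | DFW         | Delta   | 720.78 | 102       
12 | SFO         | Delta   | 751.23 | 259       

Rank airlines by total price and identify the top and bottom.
SELECT airline, SUM(price)
FROM flights
GROUP BY airline
ORDER BY SUM(price)

All groups:
  Spirit: 1239.74
  JetBlue: 2279.28
  Delta: 2769.49

Highest: Delta (2769.49)
Lowest: Spirit (1239.74)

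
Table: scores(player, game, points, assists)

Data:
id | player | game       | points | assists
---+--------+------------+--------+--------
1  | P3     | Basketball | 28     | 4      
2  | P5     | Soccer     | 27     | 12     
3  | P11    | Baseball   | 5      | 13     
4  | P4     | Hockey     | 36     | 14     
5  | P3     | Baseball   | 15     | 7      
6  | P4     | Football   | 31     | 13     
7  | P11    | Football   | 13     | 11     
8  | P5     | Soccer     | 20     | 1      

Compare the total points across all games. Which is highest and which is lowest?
SELECT game, SUM(points)
FROM scores
GROUP BY game
ORDER BY SUM(points)

All groups:
  Baseball: 20
  Basketball: 28
  Hockey: 36
  Football: 44
  Soccer: 47

Highest: Soccer (47)
Lowest: Baseball (20)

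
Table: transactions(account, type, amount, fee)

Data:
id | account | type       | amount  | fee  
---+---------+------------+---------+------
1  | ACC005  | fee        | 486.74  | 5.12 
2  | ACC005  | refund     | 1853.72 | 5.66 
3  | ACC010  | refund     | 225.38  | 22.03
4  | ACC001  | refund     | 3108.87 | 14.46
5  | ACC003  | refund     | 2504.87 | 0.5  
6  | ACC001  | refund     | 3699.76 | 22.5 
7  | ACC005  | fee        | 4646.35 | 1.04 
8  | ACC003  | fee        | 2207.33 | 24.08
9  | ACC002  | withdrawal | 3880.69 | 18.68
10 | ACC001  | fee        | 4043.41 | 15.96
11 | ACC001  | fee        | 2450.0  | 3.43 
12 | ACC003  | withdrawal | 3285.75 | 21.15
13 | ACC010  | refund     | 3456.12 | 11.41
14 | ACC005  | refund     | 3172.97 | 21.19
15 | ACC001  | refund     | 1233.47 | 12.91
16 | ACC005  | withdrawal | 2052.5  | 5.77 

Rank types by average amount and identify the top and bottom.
SELECT type, AVG(amount)
FROM transactions
GROUP BY type
ORDER BY AVG(amount)

All groups:
  refund: 2406.90
  fee: 2766.77
  withdrawal: 3072.98

Highest: withdrawal (3072.98)
Lowest: refund (2406.90)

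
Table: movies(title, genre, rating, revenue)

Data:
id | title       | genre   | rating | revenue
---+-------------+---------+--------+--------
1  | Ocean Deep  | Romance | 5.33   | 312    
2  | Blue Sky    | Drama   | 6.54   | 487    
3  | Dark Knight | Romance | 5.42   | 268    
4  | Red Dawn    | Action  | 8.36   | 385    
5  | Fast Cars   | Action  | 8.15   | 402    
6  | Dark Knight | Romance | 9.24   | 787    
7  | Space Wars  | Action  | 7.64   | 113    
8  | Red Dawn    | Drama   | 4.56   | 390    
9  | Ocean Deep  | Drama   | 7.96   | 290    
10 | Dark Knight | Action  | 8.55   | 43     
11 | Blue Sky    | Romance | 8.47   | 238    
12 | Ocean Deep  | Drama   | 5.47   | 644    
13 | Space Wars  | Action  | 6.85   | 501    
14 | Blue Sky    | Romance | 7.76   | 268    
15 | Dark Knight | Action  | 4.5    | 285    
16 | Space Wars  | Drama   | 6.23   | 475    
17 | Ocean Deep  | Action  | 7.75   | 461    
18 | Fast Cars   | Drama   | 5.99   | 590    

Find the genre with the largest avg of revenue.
SELECT genre, AVG(revenue) as val
FROM movies
GROUP BY genre
ORDER BY val DESC
LIMIT 1

Result: Drama with avg(revenue) = 479.33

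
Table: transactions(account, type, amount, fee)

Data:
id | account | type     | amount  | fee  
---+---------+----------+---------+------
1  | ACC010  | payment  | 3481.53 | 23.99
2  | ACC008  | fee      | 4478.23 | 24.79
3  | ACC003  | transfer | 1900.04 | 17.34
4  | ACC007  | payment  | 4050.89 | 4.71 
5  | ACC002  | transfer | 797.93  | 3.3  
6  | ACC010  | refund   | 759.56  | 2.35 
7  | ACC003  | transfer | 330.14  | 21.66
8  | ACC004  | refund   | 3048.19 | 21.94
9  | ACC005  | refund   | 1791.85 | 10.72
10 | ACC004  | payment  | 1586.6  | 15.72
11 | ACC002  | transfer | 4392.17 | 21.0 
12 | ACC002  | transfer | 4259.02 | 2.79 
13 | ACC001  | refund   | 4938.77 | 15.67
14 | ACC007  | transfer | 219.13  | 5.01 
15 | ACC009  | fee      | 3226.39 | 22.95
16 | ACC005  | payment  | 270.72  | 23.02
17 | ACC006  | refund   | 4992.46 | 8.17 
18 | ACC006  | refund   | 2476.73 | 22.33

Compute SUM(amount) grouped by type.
SELECT type, SUM(amount) as result
FROM transactions
GROUP BY type

Result:
  fee: 7704.62
  payment: 9389.74
  refund: 18007.56
  transfer: 11898.43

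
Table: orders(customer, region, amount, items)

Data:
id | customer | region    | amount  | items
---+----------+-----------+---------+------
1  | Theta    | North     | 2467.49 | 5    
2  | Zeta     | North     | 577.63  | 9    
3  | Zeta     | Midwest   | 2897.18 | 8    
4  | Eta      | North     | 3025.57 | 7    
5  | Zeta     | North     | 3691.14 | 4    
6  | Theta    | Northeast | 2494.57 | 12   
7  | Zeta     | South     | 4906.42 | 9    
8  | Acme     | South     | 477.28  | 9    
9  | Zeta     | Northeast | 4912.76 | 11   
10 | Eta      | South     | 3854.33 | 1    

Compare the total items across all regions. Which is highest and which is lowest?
SELECT region, SUM(items)
FROM orders
GROUP BY region
ORDER BY SUM(items)

All groups:
  Midwest: 8
  South: 19
  Northeast: 23
  North: 25

Highest: North (25)
Lowest: Midwest (8)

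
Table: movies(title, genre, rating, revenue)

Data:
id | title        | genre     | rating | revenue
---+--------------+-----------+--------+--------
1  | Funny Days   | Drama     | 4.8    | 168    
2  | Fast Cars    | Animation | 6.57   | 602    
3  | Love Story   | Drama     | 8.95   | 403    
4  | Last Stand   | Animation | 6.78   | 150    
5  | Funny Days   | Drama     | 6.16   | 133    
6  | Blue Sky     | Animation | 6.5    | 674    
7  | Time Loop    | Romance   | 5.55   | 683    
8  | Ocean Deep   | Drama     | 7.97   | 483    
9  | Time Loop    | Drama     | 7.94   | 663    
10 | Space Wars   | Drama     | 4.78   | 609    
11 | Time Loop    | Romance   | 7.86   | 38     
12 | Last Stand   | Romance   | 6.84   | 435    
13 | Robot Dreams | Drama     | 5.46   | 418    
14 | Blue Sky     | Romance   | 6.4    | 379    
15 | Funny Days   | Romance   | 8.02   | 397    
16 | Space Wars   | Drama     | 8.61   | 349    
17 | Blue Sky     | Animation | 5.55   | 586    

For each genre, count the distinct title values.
SELECT genre, COUNT(DISTINCT title)
FROM movies
GROUP BY genre

Result:
  Animation: 3 distinct
  Drama: 6 distinct
  Romance: 4 distinct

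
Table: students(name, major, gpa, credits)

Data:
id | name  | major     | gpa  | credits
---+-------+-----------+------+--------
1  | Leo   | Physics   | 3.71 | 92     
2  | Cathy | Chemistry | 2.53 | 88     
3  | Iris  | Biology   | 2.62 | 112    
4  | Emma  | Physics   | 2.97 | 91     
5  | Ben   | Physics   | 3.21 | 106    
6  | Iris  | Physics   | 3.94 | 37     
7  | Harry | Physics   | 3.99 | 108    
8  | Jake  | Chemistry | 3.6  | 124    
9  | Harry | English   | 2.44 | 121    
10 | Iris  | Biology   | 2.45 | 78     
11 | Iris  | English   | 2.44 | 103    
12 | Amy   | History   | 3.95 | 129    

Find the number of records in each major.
SELECT major, COUNT(*) as count
FROM students
GROUP BY major

Result:
  Biology: 2
  Chemistry: 2
  English: 2
  History: 1
  Physics: 5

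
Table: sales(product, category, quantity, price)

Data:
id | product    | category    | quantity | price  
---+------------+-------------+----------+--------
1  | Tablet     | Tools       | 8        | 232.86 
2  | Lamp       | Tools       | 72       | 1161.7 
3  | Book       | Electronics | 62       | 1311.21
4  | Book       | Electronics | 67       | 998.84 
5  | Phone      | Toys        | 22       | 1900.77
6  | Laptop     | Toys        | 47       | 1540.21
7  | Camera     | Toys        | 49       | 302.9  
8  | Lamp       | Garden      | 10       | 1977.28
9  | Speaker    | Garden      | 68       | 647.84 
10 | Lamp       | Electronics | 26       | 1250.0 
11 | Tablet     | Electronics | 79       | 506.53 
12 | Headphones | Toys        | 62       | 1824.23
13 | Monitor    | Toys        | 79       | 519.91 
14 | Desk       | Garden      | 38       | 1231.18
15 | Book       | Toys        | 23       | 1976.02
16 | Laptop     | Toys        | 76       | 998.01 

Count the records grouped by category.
SELECT category, COUNT(*) as count
FROM sales
GROUP BY category

Result:
  Electronics: 4
  Garden: 3
  Tools: 2
  Toys: 7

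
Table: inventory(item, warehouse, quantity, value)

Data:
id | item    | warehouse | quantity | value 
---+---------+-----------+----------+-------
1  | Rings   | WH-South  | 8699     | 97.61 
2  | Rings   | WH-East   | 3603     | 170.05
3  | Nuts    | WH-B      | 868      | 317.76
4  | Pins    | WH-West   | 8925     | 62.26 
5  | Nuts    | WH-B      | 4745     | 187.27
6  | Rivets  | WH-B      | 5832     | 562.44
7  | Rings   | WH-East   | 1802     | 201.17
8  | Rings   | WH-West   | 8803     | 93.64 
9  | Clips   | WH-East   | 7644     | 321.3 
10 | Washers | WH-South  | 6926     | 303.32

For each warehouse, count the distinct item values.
SELECT warehouse, COUNT(DISTINCT item)
FROM inventory
GROUP BY warehouse

Result:
  WH-B: 2 distinct
  WH-East: 2 distinct
  WH-South: 2 distinct
  WH-West: 2 distinct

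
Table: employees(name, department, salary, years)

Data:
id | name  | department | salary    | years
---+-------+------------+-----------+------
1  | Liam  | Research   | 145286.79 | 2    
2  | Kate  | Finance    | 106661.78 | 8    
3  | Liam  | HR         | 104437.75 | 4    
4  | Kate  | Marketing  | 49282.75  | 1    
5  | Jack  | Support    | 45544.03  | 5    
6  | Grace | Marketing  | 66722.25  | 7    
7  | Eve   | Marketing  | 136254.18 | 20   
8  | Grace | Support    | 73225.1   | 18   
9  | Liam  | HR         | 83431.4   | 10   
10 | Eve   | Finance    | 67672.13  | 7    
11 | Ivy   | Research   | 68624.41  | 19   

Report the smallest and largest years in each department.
SELECT department, MIN(years), MAX(years)
FROM employees
GROUP BY department

Result:
  Finance: min=7, max=8
  HR: min=4, max=10
  Marketing: min=1, max=20
  Research: min=2, max=19
  Support: min=5, max=18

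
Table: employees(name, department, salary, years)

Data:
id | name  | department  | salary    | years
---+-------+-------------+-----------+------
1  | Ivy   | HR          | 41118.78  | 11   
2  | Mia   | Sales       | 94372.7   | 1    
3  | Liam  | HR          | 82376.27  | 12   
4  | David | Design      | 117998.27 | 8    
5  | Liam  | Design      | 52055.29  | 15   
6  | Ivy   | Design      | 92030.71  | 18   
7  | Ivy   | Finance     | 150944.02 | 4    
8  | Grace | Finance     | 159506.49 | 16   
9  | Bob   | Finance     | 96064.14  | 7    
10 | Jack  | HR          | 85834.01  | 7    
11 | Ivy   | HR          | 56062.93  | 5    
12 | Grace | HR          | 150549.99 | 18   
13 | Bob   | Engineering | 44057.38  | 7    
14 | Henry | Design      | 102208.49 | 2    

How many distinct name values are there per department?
SELECT department, COUNT(DISTINCT name)
FROM employees
GROUP BY department

Result:
  Design: 4 distinct
  Engineering: 1 distinct
  Finance: 3 distinct
  HR: 4 distinct
  Sales: 1 distinct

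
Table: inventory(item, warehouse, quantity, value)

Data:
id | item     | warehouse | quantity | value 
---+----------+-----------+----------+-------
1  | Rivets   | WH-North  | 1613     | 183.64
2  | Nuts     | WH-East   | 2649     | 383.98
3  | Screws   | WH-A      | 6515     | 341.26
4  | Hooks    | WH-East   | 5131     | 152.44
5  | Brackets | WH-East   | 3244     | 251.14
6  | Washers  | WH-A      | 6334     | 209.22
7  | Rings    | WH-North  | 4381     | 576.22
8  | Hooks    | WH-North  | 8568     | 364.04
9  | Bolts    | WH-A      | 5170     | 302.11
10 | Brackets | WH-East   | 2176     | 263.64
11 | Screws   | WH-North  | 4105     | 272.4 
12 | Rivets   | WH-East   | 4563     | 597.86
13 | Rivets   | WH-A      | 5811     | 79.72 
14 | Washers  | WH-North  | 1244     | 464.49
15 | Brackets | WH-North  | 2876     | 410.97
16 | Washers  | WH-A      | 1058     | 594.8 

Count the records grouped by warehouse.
SELECT warehouse, COUNT(*) as count
FROM inventory
GROUP BY warehouse

Result:
  WH-A: 5
  WH-East: 5
  WH-North: 6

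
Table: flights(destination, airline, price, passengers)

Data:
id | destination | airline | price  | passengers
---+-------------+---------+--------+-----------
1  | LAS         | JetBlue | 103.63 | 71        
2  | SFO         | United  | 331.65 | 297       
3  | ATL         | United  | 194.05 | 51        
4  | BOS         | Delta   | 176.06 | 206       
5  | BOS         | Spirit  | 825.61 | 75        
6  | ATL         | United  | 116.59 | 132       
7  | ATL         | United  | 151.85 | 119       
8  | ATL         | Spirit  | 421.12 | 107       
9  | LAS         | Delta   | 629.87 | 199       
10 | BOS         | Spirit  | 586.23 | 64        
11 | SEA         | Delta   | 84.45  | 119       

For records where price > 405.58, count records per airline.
SELECT airline, COUNT(*)
FROM flights
WHERE price > 405.58
GROUP BY airline

Note: WHERE filters rows before grouping.

Result:
  Delta: 1
  Spirit: 3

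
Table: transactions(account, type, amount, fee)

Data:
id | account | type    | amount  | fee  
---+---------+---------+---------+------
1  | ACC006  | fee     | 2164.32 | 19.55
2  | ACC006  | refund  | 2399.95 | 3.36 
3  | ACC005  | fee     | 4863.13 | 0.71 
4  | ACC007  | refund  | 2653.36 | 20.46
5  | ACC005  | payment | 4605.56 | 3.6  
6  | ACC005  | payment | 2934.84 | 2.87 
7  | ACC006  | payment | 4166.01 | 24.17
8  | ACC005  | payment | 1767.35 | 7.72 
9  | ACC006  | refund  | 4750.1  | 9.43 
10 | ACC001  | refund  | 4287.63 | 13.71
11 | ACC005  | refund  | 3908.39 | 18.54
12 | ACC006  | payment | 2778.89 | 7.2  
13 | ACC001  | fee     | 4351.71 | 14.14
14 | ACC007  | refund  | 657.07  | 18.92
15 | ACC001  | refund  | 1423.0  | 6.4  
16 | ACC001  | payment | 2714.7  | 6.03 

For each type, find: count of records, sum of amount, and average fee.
SELECT type,
       COUNT(*) as cnt,
       SUM(amount) as total_amount,
       AVG(fee) as avg_fee
FROM transactions
GROUP BY type

Result:
  fee: 3 records, 11379.16 total amount, 11.47 avg fee
  payment: 6 records, 18967.35 total amount, 8.60 avg fee
  refund: 7 records, 20079.50 total amount, 12.97 avg fee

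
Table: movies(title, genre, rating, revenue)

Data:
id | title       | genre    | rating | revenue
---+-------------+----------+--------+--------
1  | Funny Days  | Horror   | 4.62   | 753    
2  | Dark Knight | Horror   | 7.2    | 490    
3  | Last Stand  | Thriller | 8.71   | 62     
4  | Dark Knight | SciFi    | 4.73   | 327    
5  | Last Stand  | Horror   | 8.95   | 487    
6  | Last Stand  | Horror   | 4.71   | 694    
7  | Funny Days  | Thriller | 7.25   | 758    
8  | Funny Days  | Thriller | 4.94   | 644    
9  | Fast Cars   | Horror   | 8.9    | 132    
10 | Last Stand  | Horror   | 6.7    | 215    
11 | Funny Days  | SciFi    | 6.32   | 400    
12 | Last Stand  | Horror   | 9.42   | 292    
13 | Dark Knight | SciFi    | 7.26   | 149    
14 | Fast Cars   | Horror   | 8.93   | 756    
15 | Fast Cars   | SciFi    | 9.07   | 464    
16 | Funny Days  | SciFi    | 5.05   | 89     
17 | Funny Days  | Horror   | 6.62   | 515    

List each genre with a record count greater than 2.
SELECT genre, COUNT(*) as cnt
FROM movies
GROUP BY genre
HAVING COUNT(*) > 2

Result:
  Horror: 9
  SciFi: 5
  Thriller: 3

Note: HAVING filters groups after aggregation, WHERE filters rows before.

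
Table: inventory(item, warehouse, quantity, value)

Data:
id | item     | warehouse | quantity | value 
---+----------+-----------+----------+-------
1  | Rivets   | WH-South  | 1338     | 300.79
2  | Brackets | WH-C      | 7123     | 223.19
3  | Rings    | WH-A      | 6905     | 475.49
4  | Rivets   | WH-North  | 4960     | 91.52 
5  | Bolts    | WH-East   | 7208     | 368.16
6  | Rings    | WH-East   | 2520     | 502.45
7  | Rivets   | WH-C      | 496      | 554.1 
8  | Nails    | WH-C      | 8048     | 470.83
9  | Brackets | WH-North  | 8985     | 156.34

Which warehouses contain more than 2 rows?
SELECT warehouse, COUNT(*) as cnt
FROM inventory
GROUP BY warehouse
HAVING COUNT(*) > 2

Result:
  WH-C: 3

Note: HAVING filters groups after aggregation, WHERE filters rows before.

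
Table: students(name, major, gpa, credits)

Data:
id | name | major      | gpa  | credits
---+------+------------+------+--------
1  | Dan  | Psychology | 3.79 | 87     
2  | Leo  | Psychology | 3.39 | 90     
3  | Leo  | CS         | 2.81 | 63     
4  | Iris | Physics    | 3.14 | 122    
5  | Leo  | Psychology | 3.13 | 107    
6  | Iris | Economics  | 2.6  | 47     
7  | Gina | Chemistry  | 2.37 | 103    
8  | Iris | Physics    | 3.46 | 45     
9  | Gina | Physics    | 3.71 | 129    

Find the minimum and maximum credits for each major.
SELECT major, MIN(credits), MAX(credits)
FROM students
GROUP BY major

Result:
  CS: min=63, max=63
  Chemistry: min=103, max=103
  Economics: min=47, max=47
  Physics: min=45, max=129
  Psychology: min=87, max=107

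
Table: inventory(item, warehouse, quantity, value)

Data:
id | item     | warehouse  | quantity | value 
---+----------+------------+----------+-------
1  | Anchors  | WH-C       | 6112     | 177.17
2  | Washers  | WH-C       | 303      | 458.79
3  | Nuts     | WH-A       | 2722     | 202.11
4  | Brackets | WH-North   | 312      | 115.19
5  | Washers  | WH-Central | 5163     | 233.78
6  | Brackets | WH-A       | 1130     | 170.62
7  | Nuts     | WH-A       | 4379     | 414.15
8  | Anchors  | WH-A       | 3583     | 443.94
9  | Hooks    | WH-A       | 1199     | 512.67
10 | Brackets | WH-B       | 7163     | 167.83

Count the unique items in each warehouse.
SELECT warehouse, COUNT(DISTINCT item)
FROM inventory
GROUP BY warehouse

Result:
  WH-A: 4 distinct
  WH-B: 1 distinct
  WH-C: 2 distinct
  WH-Central: 1 distinct
  WH-North: 1 distinct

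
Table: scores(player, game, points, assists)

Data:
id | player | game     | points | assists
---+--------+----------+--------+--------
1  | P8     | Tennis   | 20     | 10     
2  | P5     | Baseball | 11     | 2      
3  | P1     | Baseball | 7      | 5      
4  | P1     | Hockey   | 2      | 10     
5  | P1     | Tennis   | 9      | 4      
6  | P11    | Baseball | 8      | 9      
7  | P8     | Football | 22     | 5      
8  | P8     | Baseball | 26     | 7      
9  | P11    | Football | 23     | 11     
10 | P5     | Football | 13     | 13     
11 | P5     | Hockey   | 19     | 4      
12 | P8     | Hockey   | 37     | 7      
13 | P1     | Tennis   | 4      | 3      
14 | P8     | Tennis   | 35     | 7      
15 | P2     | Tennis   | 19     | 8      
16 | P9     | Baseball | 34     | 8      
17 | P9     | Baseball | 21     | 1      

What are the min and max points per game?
SELECT game, MIN(points), MAX(points)
FROM scores
GROUP BY game

Result:
  Baseball: min=7, max=34
  Football: min=13, max=23
  Hockey: min=2, max=37
  Tennis: min=4, max=35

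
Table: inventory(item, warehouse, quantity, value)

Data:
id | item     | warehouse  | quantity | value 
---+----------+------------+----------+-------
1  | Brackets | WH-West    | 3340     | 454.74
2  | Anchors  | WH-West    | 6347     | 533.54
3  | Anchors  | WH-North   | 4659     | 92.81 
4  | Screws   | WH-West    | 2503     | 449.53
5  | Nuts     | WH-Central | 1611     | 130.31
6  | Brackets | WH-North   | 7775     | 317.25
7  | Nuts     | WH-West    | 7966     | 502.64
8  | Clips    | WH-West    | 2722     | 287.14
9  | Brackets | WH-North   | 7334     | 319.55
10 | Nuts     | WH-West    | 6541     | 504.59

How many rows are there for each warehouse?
SELECT warehouse, COUNT(*) as count
FROM inventory
GROUP BY warehouse

Result:
  WH-Central: 1
  WH-North: 3
  WH-West: 6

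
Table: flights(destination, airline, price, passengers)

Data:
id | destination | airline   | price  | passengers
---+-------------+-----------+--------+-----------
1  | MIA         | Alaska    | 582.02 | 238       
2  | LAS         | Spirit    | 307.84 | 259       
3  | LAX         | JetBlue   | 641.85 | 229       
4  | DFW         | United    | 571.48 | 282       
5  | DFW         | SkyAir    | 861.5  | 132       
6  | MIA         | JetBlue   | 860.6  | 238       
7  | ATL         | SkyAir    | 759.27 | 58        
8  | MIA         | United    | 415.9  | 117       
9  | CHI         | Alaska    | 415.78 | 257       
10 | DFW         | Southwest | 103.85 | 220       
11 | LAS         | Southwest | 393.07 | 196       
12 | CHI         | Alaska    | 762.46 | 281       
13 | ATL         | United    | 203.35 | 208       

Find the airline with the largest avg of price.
SELECT airline, AVG(price) as val
FROM flights
GROUP BY airline
ORDER BY val DESC
LIMIT 1

Result: SkyAir with avg(price) = 810.39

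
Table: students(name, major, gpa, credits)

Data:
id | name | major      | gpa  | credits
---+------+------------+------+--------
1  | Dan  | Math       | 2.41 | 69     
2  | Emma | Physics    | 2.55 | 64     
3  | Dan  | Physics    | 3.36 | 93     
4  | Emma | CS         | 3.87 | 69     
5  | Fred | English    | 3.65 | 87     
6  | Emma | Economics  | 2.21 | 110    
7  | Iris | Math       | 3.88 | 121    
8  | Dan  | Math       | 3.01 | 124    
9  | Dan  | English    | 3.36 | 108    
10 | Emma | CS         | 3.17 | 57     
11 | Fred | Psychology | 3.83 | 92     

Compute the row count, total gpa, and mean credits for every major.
SELECT major,
       COUNT(*) as cnt,
       SUM(gpa) as total_gpa,
       AVG(credits) as avg_credits
FROM students
GROUP BY major

Result:
  CS: 2 records, 7.04 total gpa, 63.00 avg credits
  Economics: 1 records, 2.21 total gpa, 110.00 avg credits
  English: 2 records, 7.01 total gpa, 97.50 avg credits
  Math: 3 records, 9.30 total gpa, 104.67 avg credits
  Physics: 2 records, 5.91 total gpa, 78.50 avg credits
  Psychology: 1 records, 3.83 total gpa, 92.00 avg credits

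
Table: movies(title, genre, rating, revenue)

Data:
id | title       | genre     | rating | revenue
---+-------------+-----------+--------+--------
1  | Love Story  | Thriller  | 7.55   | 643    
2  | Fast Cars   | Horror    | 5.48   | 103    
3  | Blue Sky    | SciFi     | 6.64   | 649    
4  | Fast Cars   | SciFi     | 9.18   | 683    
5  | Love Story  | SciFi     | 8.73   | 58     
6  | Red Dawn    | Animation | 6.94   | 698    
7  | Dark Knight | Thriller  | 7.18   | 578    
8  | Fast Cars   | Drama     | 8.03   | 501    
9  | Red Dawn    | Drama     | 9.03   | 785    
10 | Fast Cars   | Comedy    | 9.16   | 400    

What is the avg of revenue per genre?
SELECT genre, AVG(revenue) as result
FROM movies
GROUP BY genre

Result:
  Animation: 698.00
  Comedy: 400.00
  Drama: 643.00
  Horror: 103.00
  SciFi: 463.33
  Thriller: 610.50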